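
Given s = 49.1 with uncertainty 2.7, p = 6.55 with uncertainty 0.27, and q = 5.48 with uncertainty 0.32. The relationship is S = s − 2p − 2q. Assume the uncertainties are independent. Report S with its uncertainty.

S is a linear combination, so absolute uncertainties add in quadrature:
  (δs)² = 7.29;  (2·δp)² = 0.292;  (2·δq)² = 0.410
δS = √(7.99) = 2.83
S = 25.0.

25.0 ± 2.83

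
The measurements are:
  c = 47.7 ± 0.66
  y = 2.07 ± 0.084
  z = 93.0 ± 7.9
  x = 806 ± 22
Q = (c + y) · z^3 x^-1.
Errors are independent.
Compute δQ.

12700

Let u = c + y = 49.8. δu = √(δc² + δy²) = √(0.436 + 0.00706) = 0.665, so δu/u = 0.0134.
Q is then a monomial in u, z, x:
δQ/Q = √((δu/u)² + (3·δz/z)² + (-1·δx/x)²) = √(0.000179 + 0.0649 + 0.000745) = 0.257
Q = 49700, so δQ = 0.257 × 49700 = 12700.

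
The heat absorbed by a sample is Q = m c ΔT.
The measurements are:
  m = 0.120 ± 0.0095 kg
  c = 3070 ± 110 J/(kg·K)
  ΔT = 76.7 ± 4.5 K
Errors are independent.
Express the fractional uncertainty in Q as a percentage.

10.5%

Q is a product of powers, so relative uncertainties combine in quadrature:
  (1·δm/m)² = (1×0.0792)² = 0.00627;  (1·δc/c)² = (1×0.0358)² = 0.00128;  (1·δΔT/ΔT)² = (1×0.0587)² = 0.00344
δQ/Q = √(0.0110) = 0.105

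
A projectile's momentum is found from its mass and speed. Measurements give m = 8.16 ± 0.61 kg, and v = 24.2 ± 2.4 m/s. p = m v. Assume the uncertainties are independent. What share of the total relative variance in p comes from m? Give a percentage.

36.2%

(δp/p)² = (1·δm/m)² + (1·δv/v)²
  m term: (1×0.0748)² = 0.00559
  v term: (1×0.0992)² = 0.00984
Total = 0.0154. Share from m = 0.00559/0.0154 = 0.362.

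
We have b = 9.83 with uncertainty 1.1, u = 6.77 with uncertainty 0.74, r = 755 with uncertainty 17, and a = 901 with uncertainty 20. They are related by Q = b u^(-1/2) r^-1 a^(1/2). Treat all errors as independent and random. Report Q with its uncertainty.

0.150 ± 0.0191

Since Q is a product/quotient, work with relative uncertainties:
  (1·δb/b)² = (1×0.112)² = 0.0125;  (−½·δu/u)² = (-0.5×0.109)² = 0.00299;  (-1·δr/r)² = (-1×0.0225)² = 0.000507;  (½·δa/a)² = (0.5×0.0222)² = 0.000123
δQ/Q = √(0.0161) = 0.127
Q = 0.150, so δQ = 0.127 × 0.150 = 0.0191.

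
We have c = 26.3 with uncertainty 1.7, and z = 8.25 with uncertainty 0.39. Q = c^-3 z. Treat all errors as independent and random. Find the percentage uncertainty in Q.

Since Q is a product/quotient, work with relative uncertainties:
  (-3·δc/c)² = (-3×0.0646)² = 0.0376;  (1·δz/z)² = (1×0.0473)² = 0.00223
δQ/Q = √(0.0398) = 0.200

20.0%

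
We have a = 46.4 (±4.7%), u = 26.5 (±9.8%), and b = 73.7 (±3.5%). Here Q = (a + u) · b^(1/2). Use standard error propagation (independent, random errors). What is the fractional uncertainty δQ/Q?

0.0497

Let w = a + u = 72.9. δw = √(δa² + δu²) = √(4.76 + 6.74) = 3.39, so δw/w = 0.0465.
Q is then a monomial in w, b:
δQ/Q = √((δw/w)² + (½·δb/b)²) = √(0.00216 + 0.000306) = 0.0497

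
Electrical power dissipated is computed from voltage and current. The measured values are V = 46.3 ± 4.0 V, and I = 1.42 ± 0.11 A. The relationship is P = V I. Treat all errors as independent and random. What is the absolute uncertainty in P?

For a monomial P ∝ V, I, fractional errors add in quadrature:
  (1·δV/V)² = (1×0.0864)² = 0.00746;  (1·δI/I)² = (1×0.0775)² = 0.00600
δP/P = √(0.0135) = 0.116
P = 65.7 W, so δP = 0.116 × 65.7 = 7.63 W.

7.63 W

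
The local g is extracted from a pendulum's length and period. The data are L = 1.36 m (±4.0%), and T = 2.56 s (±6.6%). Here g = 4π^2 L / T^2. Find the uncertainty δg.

Products/powers → add relative errors in quadrature, weighted by exponent:
  (1·δL/L)² = (1×0.0400)² = 0.00160;  (-2·δT/T)² = (-2×0.0660)² = 0.0174
δg/g = √(0.0190) = 0.138
g = 8.19 m/s^2, so δg = 0.138 × 8.19 = 1.13 m/s^2.

1.13 m/s^2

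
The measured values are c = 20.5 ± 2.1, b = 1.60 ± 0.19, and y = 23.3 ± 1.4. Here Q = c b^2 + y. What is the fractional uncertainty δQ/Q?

Let p = c·b^2 = 52.5. δp/p = √((1·δc/c)² + (2·δb/b)²) = √(0.0105 + 0.0564) = 0.259, so δp = 13.6.
Q = p + y: δQ = √(δp² + δy²) = √(184 + 1.96) = 13.6
Q = 75.8, so δQ/Q = 13.6/75.8 = 0.180.

0.180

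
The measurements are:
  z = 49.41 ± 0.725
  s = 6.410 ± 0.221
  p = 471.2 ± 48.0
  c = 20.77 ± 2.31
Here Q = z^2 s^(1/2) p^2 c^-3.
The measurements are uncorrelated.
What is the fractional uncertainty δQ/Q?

Each factor contributes (exponent × relative error)² to (δQ/Q)²:
  (2·δz/z)² = (2×0.0147)² = 0.000861;  (½·δs/s)² = (0.5×0.0345)² = 0.000297;  (2·δp/p)² = (2×0.102)² = 0.0415;  (-3·δc/c)² = (-3×0.111)² = 0.111
δQ/Q = √(0.154) = 0.392

0.392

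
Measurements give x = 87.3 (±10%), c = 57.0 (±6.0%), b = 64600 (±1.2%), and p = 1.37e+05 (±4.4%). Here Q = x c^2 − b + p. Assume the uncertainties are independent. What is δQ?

Let w = x·c^2 = 2.84e+05. δw/w = √((1·δx/x)² + (2·δc/c)²) = √(0.0100 + 0.0144) = 0.156, so δw = 44300.
Q = w − b + p: δQ = √(δw² + δb² + δp²) = √(1.96e+09 + 6.01e+05 + 3.63e+07) = 44700

44700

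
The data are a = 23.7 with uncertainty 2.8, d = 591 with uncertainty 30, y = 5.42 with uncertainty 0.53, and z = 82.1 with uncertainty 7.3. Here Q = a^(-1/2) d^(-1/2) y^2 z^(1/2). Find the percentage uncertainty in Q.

Since Q is a product/quotient, work with relative uncertainties:
  (−½·δa/a)² = (-0.5×0.118)² = 0.00349;  (−½·δd/d)² = (-0.5×0.0508)² = 0.000644;  (2·δy/y)² = (2×0.0978)² = 0.0382;  (½·δz/z)² = (0.5×0.0889)² = 0.00198
δQ/Q = √(0.0444) = 0.211

21.1%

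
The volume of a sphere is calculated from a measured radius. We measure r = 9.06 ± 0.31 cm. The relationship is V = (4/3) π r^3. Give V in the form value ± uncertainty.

3120 ± 320 cm^3

V ∝ r^3, so δV/V = |3| · δr/r = 3 × 0.0342 = 0.103.
V = 3120 cm^3, so δV = 0.103 × 3120 = 320 cm^3.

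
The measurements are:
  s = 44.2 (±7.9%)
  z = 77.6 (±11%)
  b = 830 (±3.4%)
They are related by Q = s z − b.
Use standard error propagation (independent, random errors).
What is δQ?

Let p = s·z = 3430. δp/p = √((1·δs/s)² + (1·δz/z)²) = √(0.00624 + 0.0121) = 0.135, so δp = 465.
Q = p − b: δQ = √(δp² + δb²) = √(2.16e+05 + 796) = 465

465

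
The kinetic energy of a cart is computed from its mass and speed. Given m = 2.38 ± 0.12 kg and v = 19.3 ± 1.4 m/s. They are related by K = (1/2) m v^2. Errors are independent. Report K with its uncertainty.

Relative error in a monomial: (δK/K)² = Σ (nᵢ · δxᵢ/xᵢ)².
  (1·δm/m)² = (1×0.0504)² = 0.00254;  (2·δv/v)² = (2×0.0725)² = 0.0210
δK/K = √(0.0236) = 0.154
K = 443 J, so δK = 0.154 × 443 = 68.1 J.

443 ± 68.1 J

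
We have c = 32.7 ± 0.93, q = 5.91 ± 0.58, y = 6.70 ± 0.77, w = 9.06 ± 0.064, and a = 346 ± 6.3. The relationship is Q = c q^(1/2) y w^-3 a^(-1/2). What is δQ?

0.00501

Each factor contributes (exponent × relative error)² to (δQ/Q)²:
  (1·δc/c)² = (1×0.0284)² = 0.000809;  (½·δq/q)² = (0.5×0.0981)² = 0.00241;  (1·δy/y)² = (1×0.115)² = 0.0132;  (-3·δw/w)² = (-3×0.00706)² = 0.000449;  (−½·δa/a)² = (-0.5×0.0182)² = 8.29e-05
δQ/Q = √(0.0170) = 0.130
Q = 0.0385, so δQ = 0.130 × 0.0385 = 0.00501.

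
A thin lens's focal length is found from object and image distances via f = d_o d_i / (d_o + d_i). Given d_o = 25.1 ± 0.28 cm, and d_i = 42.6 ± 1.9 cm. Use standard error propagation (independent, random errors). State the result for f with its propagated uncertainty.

15.8 ± 0.284 cm

∂f/∂d_o = (d_i/(d_o+d_i))² = 0.396;  ∂f/∂d_i = (d_o/(d_o+d_i))² = 0.137
δf = √((∂f/∂d_o · δd_o)² + (∂f/∂d_i · δd_i)²) = √(0.0123 + 0.0682) = 0.284 cm
f = 15.8 cm.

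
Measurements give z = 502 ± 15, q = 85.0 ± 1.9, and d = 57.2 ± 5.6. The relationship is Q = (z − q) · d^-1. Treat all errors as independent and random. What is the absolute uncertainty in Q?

Let u = z − q = 417. δu = √(δz² + δq²) = √(225 + 3.61) = 15.1, so δu/u = 0.0363.
Q is then a monomial in u, d:
δQ/Q = √((δu/u)² + (-1·δd/d)²) = √(0.00131 + 0.00958) = 0.104
Q = 7.29, so δQ = 0.104 × 7.29 = 0.761.

0.761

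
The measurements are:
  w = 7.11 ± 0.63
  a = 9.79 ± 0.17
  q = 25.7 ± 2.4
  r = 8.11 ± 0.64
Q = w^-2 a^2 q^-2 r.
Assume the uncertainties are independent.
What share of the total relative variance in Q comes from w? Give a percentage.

42.6%

(δQ/Q)² = (-2·δw/w)² + (2·δa/a)² + (-2·δq/q)² + (1·δr/r)²
  w term: (-2×0.0886)² = 0.0314
  a term: (2×0.0174)² = 0.00121
  q term: (-2×0.0934)² = 0.0349
  r term: (1×0.0789)² = 0.00623
Total = 0.0737. Share from w = 0.0314/0.0737 = 0.426.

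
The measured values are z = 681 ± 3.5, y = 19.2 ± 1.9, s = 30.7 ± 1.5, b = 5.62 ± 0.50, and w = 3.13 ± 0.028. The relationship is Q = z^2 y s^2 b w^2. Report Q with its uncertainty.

Products/powers → add relative errors in quadrature, weighted by exponent:
  (2·δz/z)² = (2×0.00514)² = 0.000106;  (1·δy/y)² = (1×0.0990)² = 0.00979;  (2·δs/s)² = (2×0.0489)² = 0.00955;  (1·δb/b)² = (1×0.0890)² = 0.00792;  (2·δw/w)² = (2×0.00895)² = 0.000320
δQ/Q = √(0.0277) = 0.166
Q = 4.62e+11, so δQ = 0.166 × 4.62e+11 = 7.69e+10.

(4.62 ± 0.769) × 10^11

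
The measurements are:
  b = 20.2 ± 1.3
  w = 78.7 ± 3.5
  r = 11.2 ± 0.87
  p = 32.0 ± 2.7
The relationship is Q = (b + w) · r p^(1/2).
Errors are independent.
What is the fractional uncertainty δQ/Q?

0.0961

Let u = b + w = 98.9. δu = √(δb² + δw²) = √(1.69 + 12.2) = 3.73, so δu/u = 0.0378.
Q is then a monomial in u, r, p:
δQ/Q = √((δu/u)² + (1·δr/r)² + (½·δp/p)²) = √(0.00143 + 0.00603 + 0.00178) = 0.0961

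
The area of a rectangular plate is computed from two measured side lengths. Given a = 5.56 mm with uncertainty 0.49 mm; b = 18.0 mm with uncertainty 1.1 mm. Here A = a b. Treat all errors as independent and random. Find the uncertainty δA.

Each factor contributes (exponent × relative error)² to (δA/A)²:
  (1·δa/a)² = (1×0.0881)² = 0.00777;  (1·δb/b)² = (1×0.0611)² = 0.00373
δA/A = √(0.0115) = 0.107
A = 100 mm^2, so δA = 0.107 × 100 = 10.7 mm^2.

10.7 mm^2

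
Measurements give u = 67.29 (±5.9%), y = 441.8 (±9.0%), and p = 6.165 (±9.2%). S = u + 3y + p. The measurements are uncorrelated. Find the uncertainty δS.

119

S is a linear combination, so absolute uncertainties add in quadrature:
  (δu)² = 15.8;  (3·δy)² = 14200;  (δp)² = 0.322
δS = √(14200) = 119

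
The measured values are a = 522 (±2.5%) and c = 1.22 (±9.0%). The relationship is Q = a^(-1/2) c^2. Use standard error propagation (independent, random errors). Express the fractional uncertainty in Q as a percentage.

Relative error in a monomial: (δQ/Q)² = Σ (nᵢ · δxᵢ/xᵢ)².
  (−½·δa/a)² = (-0.5×0.0250)² = 0.000156;  (2·δc/c)² = (2×0.0900)² = 0.0324
δQ/Q = √(0.0326) = 0.180

18.0%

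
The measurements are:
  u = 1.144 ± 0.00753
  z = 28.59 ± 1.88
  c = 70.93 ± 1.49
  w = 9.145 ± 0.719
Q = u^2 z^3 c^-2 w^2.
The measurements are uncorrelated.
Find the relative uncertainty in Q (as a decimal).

Relative error in a monomial: (δQ/Q)² = Σ (nᵢ · δxᵢ/xᵢ)².
  (2·δu/u)² = (2×0.00658)² = 0.000173;  (3·δz/z)² = (3×0.0658)² = 0.0389;  (-2·δc/c)² = (-2×0.0210)² = 0.00177;  (2·δw/w)² = (2×0.0786)² = 0.0247
δQ/Q = √(0.0656) = 0.256

0.256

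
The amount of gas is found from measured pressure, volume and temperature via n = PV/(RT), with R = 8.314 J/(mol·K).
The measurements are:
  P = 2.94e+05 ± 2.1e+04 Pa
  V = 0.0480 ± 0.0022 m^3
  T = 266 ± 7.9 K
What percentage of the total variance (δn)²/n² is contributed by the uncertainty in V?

26.0%

(δn/n)² = (1·δP/P)² + (1·δV/V)² + (-1·δT/T)²
  P term: (1×0.0714)² = 0.00510
  V term: (1×0.0458)² = 0.00210
  T term: (-1×0.0297)² = 0.000882
Total = 0.00808. Share from V = 0.00210/0.00808 = 0.260.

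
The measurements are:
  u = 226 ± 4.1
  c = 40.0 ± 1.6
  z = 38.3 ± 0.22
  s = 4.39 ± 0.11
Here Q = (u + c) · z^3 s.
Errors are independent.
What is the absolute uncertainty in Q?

Let w = u + c = 266. δw = √(δu² + δc²) = √(16.8 + 2.56) = 4.40, so δw/w = 0.0165.
Q is then a monomial in w, z, s:
δQ/Q = √((δw/w)² + (3·δz/z)² + (1·δs/s)²) = √(0.000274 + 0.000297 + 0.000628) = 0.0346
Q = 6.56e+07, so δQ = 0.0346 × 6.56e+07 = 2.27e+06.

2.27e+06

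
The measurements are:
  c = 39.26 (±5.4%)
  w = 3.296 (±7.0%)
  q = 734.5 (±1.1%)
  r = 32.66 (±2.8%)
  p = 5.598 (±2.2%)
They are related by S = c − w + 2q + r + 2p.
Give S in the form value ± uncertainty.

Absolute uncertainties add in quadrature for a linear combination:
  (δc)² = 4.49;  (δw)² = 0.0532;  (2·δq)² = 261;  (δr)² = 0.836;  (2·δp)² = 0.0607
δS = √(267) = 16.3
S = 1549.

1549 ± 16.3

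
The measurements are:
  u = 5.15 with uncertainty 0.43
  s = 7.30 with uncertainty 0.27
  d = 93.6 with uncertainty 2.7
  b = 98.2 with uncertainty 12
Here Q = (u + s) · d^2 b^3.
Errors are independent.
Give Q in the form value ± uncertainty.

(1.03 ± 0.386) × 10^11

Let w = u + s = 12.4. δw = √(δu² + δs²) = √(0.185 + 0.0729) = 0.508, so δw/w = 0.0408.
Q is then a monomial in w, d, b:
δQ/Q = √((δw/w)² + (2·δd/d)² + (3·δb/b)²) = √(0.00166 + 0.00333 + 0.134) = 0.373
Q = 1.03e+11, so δQ = 0.373 × 1.03e+11 = 3.86e+10.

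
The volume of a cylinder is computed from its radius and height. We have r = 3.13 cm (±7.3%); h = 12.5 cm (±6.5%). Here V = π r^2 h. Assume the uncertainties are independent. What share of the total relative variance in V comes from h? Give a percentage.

16.5%

(δV/V)² = (2·δr/r)² + (1·δh/h)²
  r term: (2×0.0730)² = 0.0213
  h term: (1×0.0650)² = 0.00423
Total = 0.0255. Share from h = 0.00423/0.0255 = 0.165.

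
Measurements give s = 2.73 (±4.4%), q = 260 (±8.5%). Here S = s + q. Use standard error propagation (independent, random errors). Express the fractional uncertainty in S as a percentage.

8.41%

Each term contributes (cᵢ δxᵢ)² to (δS)²:
  (δs)² = 0.0144;  (δq)² = 488
δS = √(488) = 22.1
S = 263, so δS/S = 22.1/263 = 0.0841.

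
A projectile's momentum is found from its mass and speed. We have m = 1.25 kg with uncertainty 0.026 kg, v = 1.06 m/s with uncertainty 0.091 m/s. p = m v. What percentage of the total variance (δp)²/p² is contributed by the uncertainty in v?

(δp/p)² = (1·δm/m)² + (1·δv/v)²
  m term: (1×0.0208)² = 0.000433
  v term: (1×0.0858)² = 0.00737
Total = 0.00780. Share from v = 0.00737/0.00780 = 0.945.

94.5%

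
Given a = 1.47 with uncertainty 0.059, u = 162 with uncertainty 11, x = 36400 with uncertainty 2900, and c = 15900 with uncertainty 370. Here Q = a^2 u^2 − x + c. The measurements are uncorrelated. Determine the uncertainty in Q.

Let p = a^2·u^2 = 56700. δp/p = √((2·δa/a)² + (2·δu/u)²) = √(0.00644 + 0.0184) = 0.158, so δp = 8950.
Q = p − x + c: δQ = √(δp² + δx² + δc²) = √(8e+07 + 8.41e+06 + 1.37e+05) = 9410

9410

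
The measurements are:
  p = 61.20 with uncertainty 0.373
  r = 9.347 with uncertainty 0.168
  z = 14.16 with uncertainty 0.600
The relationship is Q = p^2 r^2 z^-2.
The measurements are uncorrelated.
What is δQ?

152

Q is a product of powers, so relative uncertainties combine in quadrature:
  (2·δp/p)² = (2×0.00609)² = 0.000149;  (2·δr/r)² = (2×0.0180)² = 0.00129;  (-2·δz/z)² = (-2×0.0424)² = 0.00718
δQ/Q = √(0.00862) = 0.0929
Q = 1632, so δQ = 0.0929 × 1632 = 152.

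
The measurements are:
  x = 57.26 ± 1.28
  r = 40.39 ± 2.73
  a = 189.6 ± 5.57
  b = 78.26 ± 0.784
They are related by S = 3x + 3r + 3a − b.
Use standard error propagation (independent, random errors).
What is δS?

19.0

Sums and differences: (δS)² = Σ (cᵢ δxᵢ)².
  (3·δx)² = 14.7;  (3·δr)² = 67.1;  (3·δa)² = 279;  (δb)² = 0.615
δS = √(362) = 19.0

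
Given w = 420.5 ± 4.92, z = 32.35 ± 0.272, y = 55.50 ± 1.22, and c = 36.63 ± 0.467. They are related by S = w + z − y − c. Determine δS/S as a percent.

1.41%

Each term contributes (cᵢ δxᵢ)² to (δS)²:
  (δw)² = 24.2;  (δz)² = 0.0740;  (δy)² = 1.49;  (δc)² = 0.218
δS = √(26.0) = 5.10
S = 360.7, so δS/S = 5.10/360.7 = 0.0141.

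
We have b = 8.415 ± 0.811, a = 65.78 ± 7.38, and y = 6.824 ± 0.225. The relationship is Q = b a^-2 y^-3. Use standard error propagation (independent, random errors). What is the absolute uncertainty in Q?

1.61e-06

Products/powers → add relative errors in quadrature, weighted by exponent:
  (1·δb/b)² = (1×0.0964)² = 0.00929;  (-2·δa/a)² = (-2×0.112)² = 0.0503;  (-3·δy/y)² = (-3×0.0330)² = 0.00978
δQ/Q = √(0.0694) = 0.263
Q = 6.12e-06, so δQ = 0.263 × 6.12e-06 = 1.61e-06.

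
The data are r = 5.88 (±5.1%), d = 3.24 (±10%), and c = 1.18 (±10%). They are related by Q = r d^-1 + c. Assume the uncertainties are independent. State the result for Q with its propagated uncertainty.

2.99 ± 0.235

Let p = r·d^-1 = 1.81. δp/p = √((1·δr/r)² + (-1·δd/d)²) = √(0.00260 + 0.0100) = 0.112, so δp = 0.204.
Q = p + c: δQ = √(δp² + δc²) = √(0.0415 + 0.0139) = 0.235
Q = 2.99.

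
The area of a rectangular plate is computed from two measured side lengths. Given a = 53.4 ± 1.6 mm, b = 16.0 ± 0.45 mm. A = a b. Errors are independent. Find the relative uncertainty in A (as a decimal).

0.0411

Each factor contributes (exponent × relative error)² to (δA/A)²:
  (1·δa/a)² = (1×0.0300)² = 0.000898;  (1·δb/b)² = (1×0.0281)² = 0.000791
δA/A = √(0.00169) = 0.0411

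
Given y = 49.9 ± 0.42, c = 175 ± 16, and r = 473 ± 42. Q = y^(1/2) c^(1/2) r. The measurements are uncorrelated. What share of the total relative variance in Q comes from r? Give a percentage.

(δQ/Q)² = (½·δy/y)² + (½·δc/c)² + (1·δr/r)²
  y term: (0.5×0.00842)² = 1.77e-05
  c term: (0.5×0.0914)² = 0.00209
  r term: (1×0.0888)² = 0.00788
Total = 0.00999. Share from r = 0.00788/0.00999 = 0.789.

78.9%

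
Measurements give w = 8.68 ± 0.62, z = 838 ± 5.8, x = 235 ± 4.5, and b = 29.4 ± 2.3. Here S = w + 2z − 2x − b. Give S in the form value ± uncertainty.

1190 ± 14.9

Each term contributes (cᵢ δxᵢ)² to (δS)²:
  (δw)² = 0.384;  (2·δz)² = 135;  (2·δx)² = 81.0;  (δb)² = 5.29
δS = √(221) = 14.9
S = 1190.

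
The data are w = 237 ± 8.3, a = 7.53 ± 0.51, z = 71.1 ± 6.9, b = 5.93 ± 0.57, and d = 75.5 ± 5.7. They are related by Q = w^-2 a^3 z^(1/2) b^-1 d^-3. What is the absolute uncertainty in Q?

8.29e-09

Each factor contributes (exponent × relative error)² to (δQ/Q)²:
  (-2·δw/w)² = (-2×0.0350)² = 0.00491;  (3·δa/a)² = (3×0.0677)² = 0.0413;  (½·δz/z)² = (0.5×0.0970)² = 0.00235;  (-1·δb/b)² = (-1×0.0961)² = 0.00924;  (-3·δd/d)² = (-3×0.0755)² = 0.0513
δQ/Q = √(0.109) = 0.330
Q = 2.51e-08, so δQ = 0.330 × 2.51e-08 = 8.29e-09.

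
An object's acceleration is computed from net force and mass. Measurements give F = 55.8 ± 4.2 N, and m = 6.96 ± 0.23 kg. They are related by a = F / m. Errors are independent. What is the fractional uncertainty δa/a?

Relative error in a monomial: (δa/a)² = Σ (nᵢ · δxᵢ/xᵢ)².
  (1·δF/F)² = (1×0.0753)² = 0.00567;  (-1·δm/m)² = (-1×0.0330)² = 0.00109
δa/a = √(0.00676) = 0.0822

0.0822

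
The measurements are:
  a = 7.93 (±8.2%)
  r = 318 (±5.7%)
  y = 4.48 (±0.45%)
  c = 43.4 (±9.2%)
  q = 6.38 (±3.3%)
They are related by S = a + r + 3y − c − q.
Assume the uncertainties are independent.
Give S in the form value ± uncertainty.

290 ± 18.6

Sums and differences: (δS)² = Σ (cᵢ δxᵢ)².
  (δa)² = 0.423;  (δr)² = 329;  (3·δy)² = 0.00366;  (δc)² = 15.9;  (δq)² = 0.0443
δS = √(345) = 18.6
S = 290.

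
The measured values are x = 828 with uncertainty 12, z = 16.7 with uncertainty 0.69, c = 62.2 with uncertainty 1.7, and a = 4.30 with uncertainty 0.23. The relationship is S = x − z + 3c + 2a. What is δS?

13.1

For a sum/difference, combine absolute errors in quadrature:
  (δx)² = 144;  (δz)² = 0.476;  (3·δc)² = 26.0;  (2·δa)² = 0.212
δS = √(171) = 13.1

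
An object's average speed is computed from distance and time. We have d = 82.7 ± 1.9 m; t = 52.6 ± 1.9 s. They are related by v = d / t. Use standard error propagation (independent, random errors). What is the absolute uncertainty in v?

For a monomial v ∝ d, t^-1, fractional errors add in quadrature:
  (1·δd/d)² = (1×0.0230)² = 0.000528;  (-1·δt/t)² = (-1×0.0361)² = 0.00130
δv/v = √(0.00183) = 0.0428
v = 1.57 m/s, so δv = 0.0428 × 1.57 = 0.0673 m/s.

0.0673 m/s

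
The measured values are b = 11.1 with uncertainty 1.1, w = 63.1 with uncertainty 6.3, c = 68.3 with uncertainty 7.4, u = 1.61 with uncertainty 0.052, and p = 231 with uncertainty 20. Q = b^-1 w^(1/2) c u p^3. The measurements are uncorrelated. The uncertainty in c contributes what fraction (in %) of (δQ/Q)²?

12.7%

(δQ/Q)² = (-1·δb/b)² + (½·δw/w)² + (1·δc/c)² + (1·δu/u)² + (3·δp/p)²
  b term: (-1×0.0991)² = 0.00982
  w term: (0.5×0.0998)² = 0.00249
  c term: (1×0.108)² = 0.0117
  u term: (1×0.0323)² = 0.00104
  p term: (3×0.0866)² = 0.0675
Total = 0.0926. Share from c = 0.0117/0.0926 = 0.127.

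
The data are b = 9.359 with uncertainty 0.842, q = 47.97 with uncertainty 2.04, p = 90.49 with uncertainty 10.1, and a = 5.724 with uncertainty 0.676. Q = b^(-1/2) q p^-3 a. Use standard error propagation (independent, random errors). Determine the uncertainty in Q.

Products/powers → add relative errors in quadrature, weighted by exponent:
  (−½·δb/b)² = (-0.5×0.0900)² = 0.00202;  (1·δq/q)² = (1×0.0425)² = 0.00181;  (-3·δp/p)² = (-3×0.112)² = 0.112;  (1·δa/a)² = (1×0.118)² = 0.0139
δQ/Q = √(0.130) = 0.360
Q = 0.0001211, so δQ = 0.360 × 0.0001211 = 4.37e-05.

4.37e-05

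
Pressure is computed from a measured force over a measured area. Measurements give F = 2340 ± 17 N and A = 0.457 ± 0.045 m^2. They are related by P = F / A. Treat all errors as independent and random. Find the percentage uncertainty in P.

P is a product of powers, so relative uncertainties combine in quadrature:
  (1·δF/F)² = (1×0.00726)² = 5.28e-05;  (-1·δA/A)² = (-1×0.0985)² = 0.00970
δP/P = √(0.00975) = 0.0987

9.87%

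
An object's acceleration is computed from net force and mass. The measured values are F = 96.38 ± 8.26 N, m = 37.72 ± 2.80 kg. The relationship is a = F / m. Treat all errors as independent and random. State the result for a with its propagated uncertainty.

2.555 ± 0.290 m/s^2

Each factor contributes (exponent × relative error)² to (δa/a)²:
  (1·δF/F)² = (1×0.0857)² = 0.00734;  (-1·δm/m)² = (-1×0.0742)² = 0.00551
δa/a = √(0.0129) = 0.113
a = 2.555 m/s^2, so δa = 0.113 × 2.555 = 0.290 m/s^2.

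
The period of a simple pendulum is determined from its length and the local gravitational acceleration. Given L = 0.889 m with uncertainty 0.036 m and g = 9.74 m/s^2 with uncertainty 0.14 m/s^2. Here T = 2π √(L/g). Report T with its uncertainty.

Products/powers → add relative errors in quadrature, weighted by exponent:
  (½·δL/L)² = (0.5×0.0405)² = 0.000410;  (−½·δg/g)² = (-0.5×0.0144)² = 5.17e-05
δT/T = √(0.000462) = 0.0215
T = 1.90 s, so δT = 0.0215 × 1.90 = 0.0408 s.

1.90 ± 0.0408 s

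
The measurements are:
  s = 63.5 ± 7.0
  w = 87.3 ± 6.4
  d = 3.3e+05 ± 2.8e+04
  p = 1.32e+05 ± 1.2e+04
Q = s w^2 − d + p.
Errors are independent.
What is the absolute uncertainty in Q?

93900

Let h = s·w^2 = 4.84e+05. δh/h = √((1·δs/s)² + (2·δw/w)²) = √(0.0122 + 0.0215) = 0.183, so δh = 88800.
Q = h − d + p: δQ = √(δh² + δd² + δp²) = √(7.88e+09 + 7.84e+08 + 1.44e+08) = 93900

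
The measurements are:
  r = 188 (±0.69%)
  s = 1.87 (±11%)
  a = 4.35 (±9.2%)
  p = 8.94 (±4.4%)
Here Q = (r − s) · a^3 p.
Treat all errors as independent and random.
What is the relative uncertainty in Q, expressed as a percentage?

28.0%

Let u = r − s = 186. δu = √(δr² + δs²) = √(1.68 + 0.0423) = 1.31, so δu/u = 0.00706.
Q is then a monomial in u, a, p:
δQ/Q = √((δu/u)² + (3·δa/a)² + (1·δp/p)²) = √(4.98e-05 + 0.0762 + 0.00194) = 0.280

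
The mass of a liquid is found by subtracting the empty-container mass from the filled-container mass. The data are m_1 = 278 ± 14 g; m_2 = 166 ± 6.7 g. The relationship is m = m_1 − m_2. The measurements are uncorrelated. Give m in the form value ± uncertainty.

Each term contributes (cᵢ δxᵢ)² to (δm)²:
  (δm_1)² = 196;  (δm_2)² = 44.9
δm = √(241) = 15.5 g
m = 112 g.

112 ± 15.5 g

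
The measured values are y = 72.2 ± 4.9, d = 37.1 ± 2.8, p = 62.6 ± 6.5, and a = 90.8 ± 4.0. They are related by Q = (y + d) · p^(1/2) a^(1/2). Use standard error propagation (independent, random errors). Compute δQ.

630

Let u = y + d = 109. δu = √(δy² + δd²) = √(24.0 + 7.84) = 5.64, so δu/u = 0.0516.
Q is then a monomial in u, p, a:
δQ/Q = √((δu/u)² + (½·δp/p)² + (½·δa/a)²) = √(0.00267 + 0.00270 + 0.000485) = 0.0765
Q = 8240, so δQ = 0.0765 × 8240 = 630.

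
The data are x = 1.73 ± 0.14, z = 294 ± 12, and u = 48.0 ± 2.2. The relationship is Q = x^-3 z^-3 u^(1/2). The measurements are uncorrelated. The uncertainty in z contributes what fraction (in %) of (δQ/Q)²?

20.1%

(δQ/Q)² = (-3·δx/x)² + (-3·δz/z)² + (½·δu/u)²
  x term: (-3×0.0809)² = 0.0589
  z term: (-3×0.0408)² = 0.0150
  u term: (0.5×0.0458)² = 0.000525
Total = 0.0745. Share from z = 0.0150/0.0745 = 0.201.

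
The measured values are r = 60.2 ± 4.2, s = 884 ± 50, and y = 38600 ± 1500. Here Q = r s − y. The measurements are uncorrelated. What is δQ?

Let p = r·s = 53200. δp/p = √((1·δr/r)² + (1·δs/s)²) = √(0.00487 + 0.00320) = 0.0898, so δp = 4780.
Q = p − y: δQ = √(δp² + δy²) = √(2.28e+07 + 2.25e+06) = 5010

5010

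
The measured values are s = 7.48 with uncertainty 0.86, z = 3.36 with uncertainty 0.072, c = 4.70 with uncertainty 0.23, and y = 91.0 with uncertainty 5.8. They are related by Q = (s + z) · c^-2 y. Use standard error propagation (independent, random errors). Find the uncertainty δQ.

6.31

Let u = s + z = 10.8. δu = √(δs² + δz²) = √(0.740 + 0.00518) = 0.863, so δu/u = 0.0796.
Q is then a monomial in u, c, y:
δQ/Q = √((δu/u)² + (-2·δc/c)² + (1·δy/y)²) = √(0.00634 + 0.00958 + 0.00406) = 0.141
Q = 44.7, so δQ = 0.141 × 44.7 = 6.31.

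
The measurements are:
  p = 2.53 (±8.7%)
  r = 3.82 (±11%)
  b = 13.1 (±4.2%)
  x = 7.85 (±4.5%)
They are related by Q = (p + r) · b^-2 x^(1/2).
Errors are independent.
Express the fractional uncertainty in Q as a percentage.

11.5%

Let u = p + r = 6.35. δu = √(δp² + δr²) = √(0.0484 + 0.177) = 0.474, so δu/u = 0.0747.
Q is then a monomial in u, b, x:
δQ/Q = √((δu/u)² + (-2·δb/b)² + (½·δx/x)²) = √(0.00558 + 0.00706 + 0.000506) = 0.115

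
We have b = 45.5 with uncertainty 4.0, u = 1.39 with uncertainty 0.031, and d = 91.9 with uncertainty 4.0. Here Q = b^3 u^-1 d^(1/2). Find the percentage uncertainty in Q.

26.6%

Each factor contributes (exponent × relative error)² to (δQ/Q)²:
  (3·δb/b)² = (3×0.0879)² = 0.0696;  (-1·δu/u)² = (-1×0.0223)² = 0.000497;  (½·δd/d)² = (0.5×0.0435)² = 0.000474
δQ/Q = √(0.0705) = 0.266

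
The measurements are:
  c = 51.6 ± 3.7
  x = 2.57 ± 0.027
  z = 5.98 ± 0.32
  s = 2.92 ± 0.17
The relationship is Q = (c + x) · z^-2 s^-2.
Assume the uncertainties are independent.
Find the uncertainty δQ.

0.0306

Let u = c + x = 54.2. δu = √(δc² + δx²) = √(13.7 + 0.000729) = 3.70, so δu/u = 0.0683.
Q is then a monomial in u, z, s:
δQ/Q = √((δu/u)² + (-2·δz/z)² + (-2·δs/s)²) = √(0.00467 + 0.0115 + 0.0136) = 0.172
Q = 0.178, so δQ = 0.172 × 0.178 = 0.0306.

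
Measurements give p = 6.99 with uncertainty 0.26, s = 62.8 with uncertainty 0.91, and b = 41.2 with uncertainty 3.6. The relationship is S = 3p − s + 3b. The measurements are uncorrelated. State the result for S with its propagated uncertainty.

81.8 ± 10.9

Each term contributes (cᵢ δxᵢ)² to (δS)²:
  (3·δp)² = 0.608;  (δs)² = 0.828;  (3·δb)² = 117
δS = √(118) = 10.9
S = 81.8.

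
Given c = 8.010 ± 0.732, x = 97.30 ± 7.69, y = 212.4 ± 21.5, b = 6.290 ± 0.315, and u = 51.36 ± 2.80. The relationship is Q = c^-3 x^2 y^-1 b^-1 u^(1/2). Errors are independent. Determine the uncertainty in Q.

Each factor contributes (exponent × relative error)² to (δQ/Q)²:
  (-3·δc/c)² = (-3×0.0914)² = 0.0752;  (2·δx/x)² = (2×0.0790)² = 0.0250;  (-1·δy/y)² = (-1×0.101)² = 0.0102;  (-1·δb/b)² = (-1×0.0501)² = 0.00251;  (½·δu/u)² = (0.5×0.0545)² = 0.000743
δQ/Q = √(0.114) = 0.337
Q = 0.09882, so δQ = 0.337 × 0.09882 = 0.0333.

0.0333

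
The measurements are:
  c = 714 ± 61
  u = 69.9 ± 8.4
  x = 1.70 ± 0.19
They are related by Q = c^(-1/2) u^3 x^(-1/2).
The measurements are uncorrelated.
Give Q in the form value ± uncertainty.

For a monomial Q ∝ c^(-1/2), u^3, x^(-1/2), fractional errors add in quadrature:
  (−½·δc/c)² = (-0.5×0.0854)² = 0.00182;  (3·δu/u)² = (3×0.120)² = 0.130;  (−½·δx/x)² = (-0.5×0.112)² = 0.00312
δQ/Q = √(0.135) = 0.367
Q = 9800, so δQ = 0.367 × 9800 = 3600.

9800 ± 3600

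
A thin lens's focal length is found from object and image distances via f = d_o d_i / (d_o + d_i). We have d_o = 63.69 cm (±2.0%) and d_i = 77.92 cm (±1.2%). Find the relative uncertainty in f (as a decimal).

0.0123

∂f/∂d_o = (d_i/(d_o+d_i))² = 0.303;  ∂f/∂d_i = (d_o/(d_o+d_i))² = 0.202
δf = √((∂f/∂d_o · δd_o)² + (∂f/∂d_i · δd_i)²) = √(0.149 + 0.0358) = 0.430 cm
f = 35.05 cm, so δf/f = 0.430/35.05 = 0.0123.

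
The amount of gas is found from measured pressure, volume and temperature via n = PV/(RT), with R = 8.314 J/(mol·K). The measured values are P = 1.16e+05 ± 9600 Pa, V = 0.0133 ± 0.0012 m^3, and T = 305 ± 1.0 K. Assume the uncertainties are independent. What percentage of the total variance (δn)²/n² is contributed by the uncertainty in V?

54.3%

(δn/n)² = (1·δP/P)² + (1·δV/V)² + (-1·δT/T)²
  P term: (1×0.0828)² = 0.00685
  V term: (1×0.0902)² = 0.00814
  T term: (-1×0.00328)² = 1.07e-05
Total = 0.0150. Share from V = 0.00814/0.0150 = 0.543.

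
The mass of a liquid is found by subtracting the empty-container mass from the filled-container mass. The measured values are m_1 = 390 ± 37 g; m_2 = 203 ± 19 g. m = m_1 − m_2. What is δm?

41.6 g

For a sum/difference, combine absolute errors in quadrature:
  (δm_1)² = 1370;  (δm_2)² = 361
δm = √(1730) = 41.6 g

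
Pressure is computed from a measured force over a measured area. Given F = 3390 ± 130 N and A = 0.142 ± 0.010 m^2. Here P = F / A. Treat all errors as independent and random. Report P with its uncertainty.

Products/powers → add relative errors in quadrature, weighted by exponent:
  (1·δF/F)² = (1×0.0383)² = 0.00147;  (-1·δA/A)² = (-1×0.0704)² = 0.00496
δP/P = √(0.00643) = 0.0802
P = 23900 Pa, so δP = 0.0802 × 23900 = 1910 Pa.

23900 ± 1910 Pa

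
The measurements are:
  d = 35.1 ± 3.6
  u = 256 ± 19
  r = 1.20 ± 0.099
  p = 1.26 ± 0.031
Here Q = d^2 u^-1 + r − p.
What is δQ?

Let w = d^2·u^-1 = 4.81. δw/w = √((2·δd/d)² + (-1·δu/u)²) = √(0.0421 + 0.00551) = 0.218, so δw = 1.05.
Q = w + r − p: δQ = √(δw² + δr² + δp²) = √(1.10 + 0.00980 + 0.000961) = 1.05

1.05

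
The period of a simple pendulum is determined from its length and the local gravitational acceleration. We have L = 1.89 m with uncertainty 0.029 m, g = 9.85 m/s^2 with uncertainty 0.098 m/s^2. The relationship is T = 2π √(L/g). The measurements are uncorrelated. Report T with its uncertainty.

2.75 ± 0.0252 s

T is a product of powers, so relative uncertainties combine in quadrature:
  (½·δL/L)² = (0.5×0.0153)² = 5.89e-05;  (−½·δg/g)² = (-0.5×0.00995)² = 2.47e-05
δT/T = √(8.36e-05) = 0.00914
T = 2.75 s, so δT = 0.00914 × 2.75 = 0.0252 s.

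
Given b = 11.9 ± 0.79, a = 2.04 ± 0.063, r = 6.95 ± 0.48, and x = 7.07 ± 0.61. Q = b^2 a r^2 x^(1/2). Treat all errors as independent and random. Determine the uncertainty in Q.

7380

Relative error in a monomial: (δQ/Q)² = Σ (nᵢ · δxᵢ/xᵢ)².
  (2·δb/b)² = (2×0.0664)² = 0.0176;  (1·δa/a)² = (1×0.0309)² = 0.000954;  (2·δr/r)² = (2×0.0691)² = 0.0191;  (½·δx/x)² = (0.5×0.0863)² = 0.00186
δQ/Q = √(0.0395) = 0.199
Q = 37100, so δQ = 0.199 × 37100 = 7380.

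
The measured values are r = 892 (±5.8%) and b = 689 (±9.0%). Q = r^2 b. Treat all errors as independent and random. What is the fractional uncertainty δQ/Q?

0.147

Each factor contributes (exponent × relative error)² to (δQ/Q)²:
  (2·δr/r)² = (2×0.0580)² = 0.0135;  (1·δb/b)² = (1×0.0900)² = 0.00810
δQ/Q = √(0.0216) = 0.147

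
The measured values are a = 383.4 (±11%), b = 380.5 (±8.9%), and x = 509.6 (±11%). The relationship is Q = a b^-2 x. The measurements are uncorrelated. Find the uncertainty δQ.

For a monomial Q ∝ a, b^-2, x, fractional errors add in quadrature:
  (1·δa/a)² = (1×0.110)² = 0.0121;  (-2·δb/b)² = (-2×0.0890)² = 0.0317;  (1·δx/x)² = (1×0.110)² = 0.0121
δQ/Q = √(0.0559) = 0.236
Q = 1.349, so δQ = 0.236 × 1.349 = 0.319.

0.319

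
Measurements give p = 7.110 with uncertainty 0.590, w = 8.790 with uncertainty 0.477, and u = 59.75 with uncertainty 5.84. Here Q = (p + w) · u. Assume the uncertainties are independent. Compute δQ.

Let h = p + w = 15.90. δh = √(δp² + δw²) = √(0.348 + 0.228) = 0.759, so δh/h = 0.0477.
Q is then a monomial in h, u:
δQ/Q = √((δh/h)² + (1·δu/u)²) = √(0.00228 + 0.00955) = 0.109
Q = 950.0, so δQ = 0.109 × 950.0 = 103.

103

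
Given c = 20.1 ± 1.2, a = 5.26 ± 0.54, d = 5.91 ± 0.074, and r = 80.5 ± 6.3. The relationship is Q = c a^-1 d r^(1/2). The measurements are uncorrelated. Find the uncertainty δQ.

25.5

Products/powers → add relative errors in quadrature, weighted by exponent:
  (1·δc/c)² = (1×0.0597)² = 0.00356;  (-1·δa/a)² = (-1×0.103)² = 0.0105;  (1·δd/d)² = (1×0.0125)² = 0.000157;  (½·δr/r)² = (0.5×0.0783)² = 0.00153
δQ/Q = √(0.0158) = 0.126
Q = 203, so δQ = 0.126 × 203 = 25.5.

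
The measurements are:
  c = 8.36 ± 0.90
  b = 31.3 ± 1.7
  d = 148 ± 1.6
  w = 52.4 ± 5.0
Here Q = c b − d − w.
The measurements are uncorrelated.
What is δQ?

Let p = c·b = 262. δp/p = √((1·δc/c)² + (1·δb/b)²) = √(0.0116 + 0.00295) = 0.121, so δp = 31.6.
Q = p − d − w: δQ = √(δp² + δd² + δw²) = √(996 + 2.56 + 25.0) = 32.0

32.0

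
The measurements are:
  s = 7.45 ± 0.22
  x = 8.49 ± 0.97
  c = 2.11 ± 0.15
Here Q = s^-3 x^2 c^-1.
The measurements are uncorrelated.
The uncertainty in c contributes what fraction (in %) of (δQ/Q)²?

(δQ/Q)² = (-3·δs/s)² + (2·δx/x)² + (-1·δc/c)²
  s term: (-3×0.0295)² = 0.00785
  x term: (2×0.114)² = 0.0522
  c term: (-1×0.0711)² = 0.00505
Total = 0.0651. Share from c = 0.00505/0.0651 = 0.0776.

7.76%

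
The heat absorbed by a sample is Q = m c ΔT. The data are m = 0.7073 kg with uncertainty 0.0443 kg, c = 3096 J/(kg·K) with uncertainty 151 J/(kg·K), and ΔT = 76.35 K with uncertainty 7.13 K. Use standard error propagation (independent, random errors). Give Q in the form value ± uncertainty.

167200 ± 20500 J

Q is a product of powers, so relative uncertainties combine in quadrature:
  (1·δm/m)² = (1×0.0626)² = 0.00392;  (1·δc/c)² = (1×0.0488)² = 0.00238;  (1·δΔT/ΔT)² = (1×0.0934)² = 0.00872
δQ/Q = √(0.0150) = 0.123
Q = 167200 J, so δQ = 0.123 × 167200 = 20500 J.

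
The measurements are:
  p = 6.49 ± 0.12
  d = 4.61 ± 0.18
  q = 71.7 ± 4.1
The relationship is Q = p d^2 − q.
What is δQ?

Let w = p·d^2 = 138. δw/w = √((1·δp/p)² + (2·δd/d)²) = √(0.000342 + 0.00610) = 0.0803, so δw = 11.1.
Q = w − q: δQ = √(δw² + δq²) = √(123 + 16.8) = 11.8

11.8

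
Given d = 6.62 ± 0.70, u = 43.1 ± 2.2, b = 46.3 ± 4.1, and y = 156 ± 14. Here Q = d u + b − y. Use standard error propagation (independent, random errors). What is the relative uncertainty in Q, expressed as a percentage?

20.8%

Let p = d·u = 285. δp/p = √((1·δd/d)² + (1·δu/u)²) = √(0.0112 + 0.00261) = 0.117, so δp = 33.5.
Q = p + b − y: δQ = √(δp² + δb² + δy²) = √(1120 + 16.8 + 196) = 36.5
Q = 176, so δQ/Q = 36.5/176 = 0.208.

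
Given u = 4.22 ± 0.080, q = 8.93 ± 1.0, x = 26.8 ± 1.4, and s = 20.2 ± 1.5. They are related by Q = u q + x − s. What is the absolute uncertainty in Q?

Let p = u·q = 37.7. δp/p = √((1·δu/u)² + (1·δq/q)²) = √(0.000359 + 0.0125) = 0.114, so δp = 4.28.
Q = p + x − s: δQ = √(δp² + δx² + δs²) = √(18.3 + 1.96 + 2.25) = 4.75

4.75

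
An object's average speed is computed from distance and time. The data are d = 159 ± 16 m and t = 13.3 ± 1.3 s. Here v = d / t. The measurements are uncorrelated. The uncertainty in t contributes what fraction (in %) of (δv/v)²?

48.5%

(δv/v)² = (1·δd/d)² + (-1·δt/t)²
  d term: (1×0.101)² = 0.0101
  t term: (-1×0.0977)² = 0.00955
Total = 0.0197. Share from t = 0.00955/0.0197 = 0.485.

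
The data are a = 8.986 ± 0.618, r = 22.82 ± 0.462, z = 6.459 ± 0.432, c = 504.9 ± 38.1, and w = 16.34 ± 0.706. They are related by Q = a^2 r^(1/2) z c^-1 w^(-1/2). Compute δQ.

0.210

Q is a product of powers, so relative uncertainties combine in quadrature:
  (2·δa/a)² = (2×0.0688)² = 0.0189;  (½·δr/r)² = (0.5×0.0202)² = 0.000102;  (1·δz/z)² = (1×0.0669)² = 0.00447;  (-1·δc/c)² = (-1×0.0755)² = 0.00569;  (−½·δw/w)² = (-0.5×0.0432)² = 0.000467
δQ/Q = √(0.0297) = 0.172
Q = 1.221, so δQ = 0.172 × 1.221 = 0.210.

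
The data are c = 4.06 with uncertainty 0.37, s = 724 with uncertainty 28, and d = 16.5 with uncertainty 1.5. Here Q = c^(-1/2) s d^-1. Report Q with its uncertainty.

21.8 ± 2.37

Q is a product of powers, so relative uncertainties combine in quadrature:
  (−½·δc/c)² = (-0.5×0.0911)² = 0.00208;  (1·δs/s)² = (1×0.0387)² = 0.00150;  (-1·δd/d)² = (-1×0.0909)² = 0.00826
δQ/Q = √(0.0118) = 0.109
Q = 21.8, so δQ = 0.109 × 21.8 = 2.37.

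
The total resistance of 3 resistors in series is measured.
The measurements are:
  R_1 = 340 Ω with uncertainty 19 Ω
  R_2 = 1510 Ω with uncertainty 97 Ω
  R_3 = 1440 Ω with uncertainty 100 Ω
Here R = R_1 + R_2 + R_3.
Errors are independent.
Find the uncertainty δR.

R is a linear combination, so absolute uncertainties add in quadrature:
  (δR_1)² = 361;  (δR_2)² = 9410;  (δR_3)² = 10000
δR = √(19800) = 141 Ω

141 Ω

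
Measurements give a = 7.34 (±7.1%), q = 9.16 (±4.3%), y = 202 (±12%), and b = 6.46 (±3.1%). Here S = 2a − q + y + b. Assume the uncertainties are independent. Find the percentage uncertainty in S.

11.3%

Absolute uncertainties add in quadrature for a linear combination:
  (2·δa)² = 1.09;  (δq)² = 0.155;  (δy)² = 588;  (δb)² = 0.0401
δS = √(589) = 24.3
S = 214, so δS/S = 24.3/214 = 0.113.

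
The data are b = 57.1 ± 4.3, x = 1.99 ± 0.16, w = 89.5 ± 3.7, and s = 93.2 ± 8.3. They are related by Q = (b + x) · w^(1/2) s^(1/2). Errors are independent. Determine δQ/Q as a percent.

8.78%

Let u = b + x = 59.1. δu = √(δb² + δx²) = √(18.5 + 0.0256) = 4.30, so δu/u = 0.0728.
Q is then a monomial in u, w, s:
δQ/Q = √((δu/u)² + (½·δw/w)² + (½·δs/s)²) = √(0.00530 + 0.000427 + 0.00198) = 0.0878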